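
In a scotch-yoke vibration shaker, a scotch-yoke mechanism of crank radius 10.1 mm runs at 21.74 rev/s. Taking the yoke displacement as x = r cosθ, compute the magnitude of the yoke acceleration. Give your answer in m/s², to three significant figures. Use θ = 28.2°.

166

ω = 136.6 rad/s (from 21.74 rev/s).
x = r cosθ ⇒ ẍ = −rω² cosθ (ω constant).
|a| = rω²|cosθ| = 0.0101·(136.6)²·|cos 28.2°| = 166.08 m/s².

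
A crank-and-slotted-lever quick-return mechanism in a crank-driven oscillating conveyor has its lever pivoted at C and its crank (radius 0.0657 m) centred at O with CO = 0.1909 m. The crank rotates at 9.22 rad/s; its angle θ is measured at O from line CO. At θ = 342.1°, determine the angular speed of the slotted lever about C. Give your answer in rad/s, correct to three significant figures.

ω = 9.22 rad/s
Crank pin A relative to C: A = (d + r cosθ, r sinθ); lever angle φ = atan2(r sinθ, d + r cosθ).
Differentiating tanφ: φ̇ = rω(d cosθ + r)/(d² + r² + 2dr cosθ).
d² + r² + 2dr cosθ = |CA|² = 0.0646293 m²;  d cosθ + r = +0.24736 m.
|ω_lever| = |0.0657·9.22·+0.24736| / 0.0646293 = 2.3184 rad/s.

2.32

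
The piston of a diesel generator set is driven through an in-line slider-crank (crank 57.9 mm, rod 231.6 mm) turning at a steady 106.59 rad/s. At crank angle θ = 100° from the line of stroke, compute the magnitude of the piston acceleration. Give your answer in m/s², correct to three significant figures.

ω = 106.6 rad/s
x(θ) = r cosθ + √(L² − r² sin²θ); with ω constant, a = ω²·d²x/dθ².
d²x/dθ² = −r cosθ − r²(cos2θ)/√u − r⁴ sin²2θ/(4u^{3/2}),  u = L² − r² sin²θ = 0.0503872 m².
Substituting r = 0.0579 m, L = 0.2316 m, θ = 100°: d²x/dθ² = +0.024059 m.
a = ω²·d²x/dθ² = (106.6)²·(+0.024059) = +273.35 m/s²;  |a| = 273.35 m/s².

273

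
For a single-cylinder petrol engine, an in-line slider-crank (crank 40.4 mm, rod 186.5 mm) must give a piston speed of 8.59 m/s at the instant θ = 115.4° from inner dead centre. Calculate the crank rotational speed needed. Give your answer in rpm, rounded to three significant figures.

For an in-line slider-crank, |v_piston| = rω|sinθ|·[1 + r cosθ/√(L² − r² sin²θ)].
With r = 0.0404 m, L = 0.1865 m, θ = 115.4°: the bracketed kinematic factor |dx/dθ| = 0.033037 m.
ω = v/|dx/dθ| = 8.59/0.033037 = 260.01 rad/s.
N = 60ω/(2π) = 2482.9 rpm.

2480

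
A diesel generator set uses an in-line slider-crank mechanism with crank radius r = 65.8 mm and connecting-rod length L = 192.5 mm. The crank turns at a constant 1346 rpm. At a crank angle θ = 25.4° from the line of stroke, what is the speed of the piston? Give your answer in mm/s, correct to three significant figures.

ω = 2π·1346/60 = 141 rad/s
For an in-line slider-crank, x = r cosθ + √(L² − r² sin²θ), so v = −rω sinθ·[1 + r cosθ/√(L² − r² sin²θ)].
With r = 0.0658 m, L = 0.1925 m, θ = 25.4°: √(L² − r² sin²θ) = 0.19042 m.
v = −0.0658·141·0.42894·[1 + 0.0658·0.90334/0.19042] = -5.22 m/s.
|v| = 5.22 m/s = 5220 mm/s.

5220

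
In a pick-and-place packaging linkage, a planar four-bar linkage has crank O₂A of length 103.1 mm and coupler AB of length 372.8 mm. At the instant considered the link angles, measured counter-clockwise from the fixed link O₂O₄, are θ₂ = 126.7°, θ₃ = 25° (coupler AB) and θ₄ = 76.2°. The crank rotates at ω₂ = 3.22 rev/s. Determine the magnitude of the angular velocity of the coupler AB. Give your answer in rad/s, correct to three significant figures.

ω₂ = 20.23 rad/s (from 3.22 rev/s).
Differentiating the loop-closure r₂e^{iθ₂}+r₃e^{iθ₃}=r₁+r₄e^{iθ₄} gives r₂ω₂e^{iθ₂}+r₃ω₃e^{iθ₃}=r₄ω₄e^{iθ₄}.
Eliminating the other unknown: ω₃ = r₂ω₂ sin(θ₄−θ₂) / [r₃ sin(θ₃−θ₄)].
Numerator sine = -0.77162; denominator sine = -0.77934.
Result = 0.1031·20.23·(-0.77162) / (0.3728·(-0.77934)) = +5.5399 rad/s; magnitude 5.5399 rad/s.

5.54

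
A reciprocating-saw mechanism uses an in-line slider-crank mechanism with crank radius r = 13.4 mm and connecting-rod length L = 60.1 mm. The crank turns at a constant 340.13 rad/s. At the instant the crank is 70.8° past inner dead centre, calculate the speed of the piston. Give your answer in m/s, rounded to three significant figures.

ω = 340.1 rad/s
For an in-line slider-crank, x = r cosθ + √(L² − r² sin²θ), so v = −rω sinθ·[1 + r cosθ/√(L² − r² sin²θ)].
With r = 0.0134 m, L = 0.0601 m, θ = 70.8°: √(L² − r² sin²θ) = 0.058753 m.
v = −0.0134·340.1·0.94438·[1 + 0.0134·0.32887/0.058753] = -4.6271 m/s.
|v| = 4.6271 m/s.

4.63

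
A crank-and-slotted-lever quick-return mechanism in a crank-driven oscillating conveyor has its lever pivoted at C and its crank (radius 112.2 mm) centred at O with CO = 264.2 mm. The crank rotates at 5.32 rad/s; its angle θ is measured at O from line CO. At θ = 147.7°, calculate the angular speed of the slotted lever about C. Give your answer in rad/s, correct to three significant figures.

2.05

ω = 5.32 rad/s
Crank pin A relative to C: A = (d + r cosθ, r sinθ); lever angle φ = atan2(r sinθ, d + r cosθ).
Differentiating tanφ: φ̇ = rω(d cosθ + r)/(d² + r² + 2dr cosθ).
d² + r² + 2dr cosθ = |CA|² = 0.0322779 m²;  d cosθ + r = -0.11112 m.
|ω_lever| = |0.1122·5.32·-0.11112| / 0.0322779 = 2.0549 rad/s.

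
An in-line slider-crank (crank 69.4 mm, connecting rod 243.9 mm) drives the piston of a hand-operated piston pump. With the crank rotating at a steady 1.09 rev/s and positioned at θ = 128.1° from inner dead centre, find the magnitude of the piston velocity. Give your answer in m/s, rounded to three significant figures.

ω = 2π·1.09 = 6.849 rad/s
For an in-line slider-crank, x = r cosθ + √(L² − r² sin²θ), so v = −rω sinθ·[1 + r cosθ/√(L² − r² sin²θ)].
With r = 0.0694 m, L = 0.2439 m, θ = 128.1°: √(L² − r² sin²θ) = 0.23771 m.
v = −0.0694·6.849·0.78694·[1 + 0.0694·-0.61704/0.23771] = -0.30665 m/s.
|v| = 0.30665 m/s.

0.307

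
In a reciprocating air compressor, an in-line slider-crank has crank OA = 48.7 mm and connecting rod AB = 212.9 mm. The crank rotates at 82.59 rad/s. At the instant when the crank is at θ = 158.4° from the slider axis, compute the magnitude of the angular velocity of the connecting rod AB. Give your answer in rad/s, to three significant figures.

17.6

ω = 82.59 rad/s
The rod makes angle φ with the slider axis where L sinφ = r sinθ; differentiating, L cosφ·φ̇ = r ω cosθ.
L cosφ = √(L² − r² sin²θ) = 0.21214 m.
|ω_rod| = r ω |cosθ| / √(L² − r² sin²θ) = 0.0487·82.59·0.92978/0.21214 = 17.628 rad/s.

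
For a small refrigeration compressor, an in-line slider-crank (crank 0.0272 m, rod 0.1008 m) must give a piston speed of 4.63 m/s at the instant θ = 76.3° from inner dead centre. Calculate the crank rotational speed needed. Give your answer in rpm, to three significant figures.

1570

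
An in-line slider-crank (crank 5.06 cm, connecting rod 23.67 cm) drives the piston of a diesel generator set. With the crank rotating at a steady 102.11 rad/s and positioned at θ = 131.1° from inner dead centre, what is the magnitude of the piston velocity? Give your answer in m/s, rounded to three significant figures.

ω = 102.1 rad/s
For an in-line slider-crank, x = r cosθ + √(L² − r² sin²θ), so v = −rω sinθ·[1 + r cosθ/√(L² − r² sin²θ)].
With r = 0.0506 m, L = 0.2367 m, θ = 131.1°: √(L² − r² sin²θ) = 0.23361 m.
v = −0.0506·102.1·0.75356·[1 + 0.0506·-0.65738/0.23361] = -3.3391 m/s.
|v| = 3.3391 m/s.

3.34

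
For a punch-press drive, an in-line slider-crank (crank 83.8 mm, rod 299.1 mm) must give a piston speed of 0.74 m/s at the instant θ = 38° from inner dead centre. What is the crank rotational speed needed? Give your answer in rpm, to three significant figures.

112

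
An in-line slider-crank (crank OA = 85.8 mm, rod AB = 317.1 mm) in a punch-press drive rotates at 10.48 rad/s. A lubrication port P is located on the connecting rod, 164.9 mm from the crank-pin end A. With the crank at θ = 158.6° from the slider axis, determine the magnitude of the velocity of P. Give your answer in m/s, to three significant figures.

0.493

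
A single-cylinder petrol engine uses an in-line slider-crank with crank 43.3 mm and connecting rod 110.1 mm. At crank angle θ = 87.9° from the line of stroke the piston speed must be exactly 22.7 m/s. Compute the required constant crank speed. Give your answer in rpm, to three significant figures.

4930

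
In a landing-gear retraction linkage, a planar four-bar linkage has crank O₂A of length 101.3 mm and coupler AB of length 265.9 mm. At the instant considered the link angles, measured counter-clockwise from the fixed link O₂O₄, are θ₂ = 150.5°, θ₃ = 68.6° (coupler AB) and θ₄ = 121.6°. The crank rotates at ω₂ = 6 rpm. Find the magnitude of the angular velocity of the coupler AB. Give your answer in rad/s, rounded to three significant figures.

0.145

ω₂ = 0.6283 rad/s (from 6 rpm).
Differentiating the loop-closure r₂e^{iθ₂}+r₃e^{iθ₃}=r₁+r₄e^{iθ₄} gives r₂ω₂e^{iθ₂}+r₃ω₃e^{iθ₃}=r₄ω₄e^{iθ₄}.
Eliminating the other unknown: ω₃ = r₂ω₂ sin(θ₄−θ₂) / [r₃ sin(θ₃−θ₄)].
Numerator sine = -0.48328; denominator sine = -0.79864.
Result = 0.1013·0.6283·(-0.48328) / (0.2659·(-0.79864)) = +0.14485 rad/s; magnitude 0.14485 rad/s.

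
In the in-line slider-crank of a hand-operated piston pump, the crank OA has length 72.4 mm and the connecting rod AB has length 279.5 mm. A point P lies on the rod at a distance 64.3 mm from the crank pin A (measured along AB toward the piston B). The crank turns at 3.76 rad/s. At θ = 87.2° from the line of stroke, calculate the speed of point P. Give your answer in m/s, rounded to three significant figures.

ω = 3.76 rad/s.  Crank-pin speed |V_A| = rω = 0.27222 m/s, perpendicular to OA.
Rod angle: sinφ = −(r/L) sinθ ⇒ φ = -14.994°; ω_rod = −rω cosθ/√(L²−r²sin²θ) = -0.049255 rad/s.
V_P = V_A + ω_rod × AP, with AP = 0.0643 m along the rod.
Components: V_Px = −rω sinθ − a·ω_rod·sinφ = -0.27272 m/s;  V_Py = rω cosθ + a·ω_rod·cosφ = +0.010239 m/s.
|V_P| = √(V_Px² + V_Py²) = 0.27291 m/s.

0.273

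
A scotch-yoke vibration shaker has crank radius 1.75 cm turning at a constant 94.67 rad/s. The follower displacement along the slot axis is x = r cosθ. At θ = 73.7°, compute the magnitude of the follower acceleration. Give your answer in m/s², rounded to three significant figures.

ω = 94.67 rad/s
x = r cosθ ⇒ ẍ = −rω² cosθ (ω constant).
|a| = rω²|cosθ| = 0.0175·(94.67)²·|cos 73.7°| = 44.02 m/s².

44.0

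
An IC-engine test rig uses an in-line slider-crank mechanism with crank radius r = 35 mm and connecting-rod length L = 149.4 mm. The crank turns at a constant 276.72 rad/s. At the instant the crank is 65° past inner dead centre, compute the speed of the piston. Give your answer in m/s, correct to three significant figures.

ω = 276.7 rad/s
For an in-line slider-crank, x = r cosθ + √(L² − r² sin²θ), so v = −rω sinθ·[1 + r cosθ/√(L² − r² sin²θ)].
With r = 0.035 m, L = 0.1494 m, θ = 65°: √(L² − r² sin²θ) = 0.14599 m.
v = −0.035·276.7·0.90631·[1 + 0.035·0.42262/0.14599] = -9.6671 m/s.
|v| = 9.6671 m/s.

9.67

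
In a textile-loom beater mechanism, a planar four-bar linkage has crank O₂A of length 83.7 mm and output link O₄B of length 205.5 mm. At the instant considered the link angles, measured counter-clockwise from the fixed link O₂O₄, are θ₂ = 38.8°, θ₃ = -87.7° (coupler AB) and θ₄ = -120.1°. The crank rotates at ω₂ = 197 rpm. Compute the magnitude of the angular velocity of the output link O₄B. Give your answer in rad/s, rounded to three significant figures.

ω₂ = 20.63 rad/s (from 197 rpm).
Differentiating the loop-closure r₂e^{iθ₂}+r₃e^{iθ₃}=r₁+r₄e^{iθ₄} gives r₂ω₂e^{iθ₂}+r₃ω₃e^{iθ₃}=r₄ω₄e^{iθ₄}.
Eliminating the other unknown: ω₄ = r₂ω₂ sin(θ₂−θ₃) / [r₄ sin(θ₄−θ₃)].
Numerator sine = +0.80386; denominator sine = -0.53583.
Result = 0.0837·20.63·(+0.80386) / (0.2055·(-0.53583)) = -12.606 rad/s; magnitude 12.606 rad/s.

12.6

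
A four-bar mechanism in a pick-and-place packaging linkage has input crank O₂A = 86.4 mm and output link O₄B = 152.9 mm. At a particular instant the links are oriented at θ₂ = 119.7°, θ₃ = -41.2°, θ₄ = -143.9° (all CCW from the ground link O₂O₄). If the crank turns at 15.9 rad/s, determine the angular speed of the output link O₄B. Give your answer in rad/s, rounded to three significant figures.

3.01

ω₂ = 15.9 rad/s
Differentiating the loop-closure r₂e^{iθ₂}+r₃e^{iθ₃}=r₁+r₄e^{iθ₄} gives r₂ω₂e^{iθ₂}+r₃ω₃e^{iθ₃}=r₄ω₄e^{iθ₄}.
Eliminating the other unknown: ω₄ = r₂ω₂ sin(θ₂−θ₃) / [r₄ sin(θ₄−θ₃)].
Numerator sine = +0.32722; denominator sine = -0.97553.
Result = 0.0864·15.9·(+0.32722) / (0.1529·(-0.97553)) = -3.0137 rad/s; magnitude 3.0137 rad/s.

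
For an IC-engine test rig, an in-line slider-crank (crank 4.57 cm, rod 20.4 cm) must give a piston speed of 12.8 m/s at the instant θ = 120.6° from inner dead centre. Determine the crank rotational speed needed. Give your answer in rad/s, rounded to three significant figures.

For an in-line slider-crank, |v_piston| = rω|sinθ|·[1 + r cosθ/√(L² − r² sin²θ)].
With r = 0.0457 m, L = 0.204 m, θ = 120.6°: the bracketed kinematic factor |dx/dθ| = 0.034764 m.
ω = v/|dx/dθ| = 12.8/0.034764 = 368.19 rad/s.

368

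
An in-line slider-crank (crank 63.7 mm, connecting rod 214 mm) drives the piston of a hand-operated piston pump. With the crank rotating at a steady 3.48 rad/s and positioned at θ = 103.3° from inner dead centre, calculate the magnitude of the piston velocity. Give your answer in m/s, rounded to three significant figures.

0.200

ω = 3.48 rad/s
For an in-line slider-crank, x = r cosθ + √(L² − r² sin²θ), so v = −rω sinθ·[1 + r cosθ/√(L² − r² sin²θ)].
With r = 0.0637 m, L = 0.214 m, θ = 103.3°: √(L² − r² sin²θ) = 0.20482 m.
v = −0.0637·3.48·0.97318·[1 + 0.0637·-0.23005/0.20482] = -0.2003 m/s.
|v| = 0.2003 m/s.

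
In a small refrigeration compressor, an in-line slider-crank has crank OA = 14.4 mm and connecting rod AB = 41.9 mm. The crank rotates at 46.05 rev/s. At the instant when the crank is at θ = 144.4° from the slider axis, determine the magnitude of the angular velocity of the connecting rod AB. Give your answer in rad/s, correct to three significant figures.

82.5

ω = 289.3 rad/s (converted from 46.05 rev/s).
The rod makes angle φ with the slider axis where L sinφ = r sinθ; differentiating, L cosφ·φ̇ = r ω cosθ.
L cosφ = √(L² − r² sin²θ) = 0.041053 m.
|ω_rod| = r ω |cosθ| / √(L² − r² sin²θ) = 0.0144·289.3·0.81310/0.041053 = 82.522 rad/s.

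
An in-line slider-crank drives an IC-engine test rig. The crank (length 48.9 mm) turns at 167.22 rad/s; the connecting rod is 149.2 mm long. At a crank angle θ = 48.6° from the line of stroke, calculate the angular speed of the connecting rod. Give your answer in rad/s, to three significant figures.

ω = 167.2 rad/s
The rod makes angle φ with the slider axis where L sinφ = r sinθ; differentiating, L cosφ·φ̇ = r ω cosθ.
L cosφ = √(L² − r² sin²θ) = 0.14462 m.
|ω_rod| = r ω |cosθ| / √(L² − r² sin²θ) = 0.0489·167.2·0.66131/0.14462 = 37.391 rad/s.

37.4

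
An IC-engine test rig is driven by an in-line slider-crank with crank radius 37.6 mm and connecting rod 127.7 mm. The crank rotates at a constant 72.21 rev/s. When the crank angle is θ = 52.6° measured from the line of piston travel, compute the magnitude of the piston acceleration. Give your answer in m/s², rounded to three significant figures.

4140

ω = 2π·72.2 = 453.7 rad/s
x(θ) = r cosθ + √(L² − r² sin²θ); with ω constant, a = ω²·d²x/dθ².
d²x/dθ² = −r cosθ − r²(cos2θ)/√u − r⁴ sin²2θ/(4u^{3/2}),  u = L² − r² sin²θ = 0.0154151 m².
Substituting r = 0.0376 m, L = 0.1277 m, θ = 52.6°: d²x/dθ² = -0.020095 m.
a = ω²·d²x/dθ² = (453.7)²·(-0.020095) = -4136.6 m/s²;  |a| = 4136.6 m/s².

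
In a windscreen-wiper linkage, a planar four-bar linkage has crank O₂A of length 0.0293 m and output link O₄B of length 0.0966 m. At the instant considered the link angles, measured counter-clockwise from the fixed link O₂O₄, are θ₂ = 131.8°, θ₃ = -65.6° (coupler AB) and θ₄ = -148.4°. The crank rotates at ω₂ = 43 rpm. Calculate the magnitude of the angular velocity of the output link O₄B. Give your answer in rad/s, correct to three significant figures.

ω₂ = 4.503 rad/s (from 43 rpm).
Differentiating the loop-closure r₂e^{iθ₂}+r₃e^{iθ₃}=r₁+r₄e^{iθ₄} gives r₂ω₂e^{iθ₂}+r₃ω₃e^{iθ₃}=r₄ω₄e^{iθ₄}.
Eliminating the other unknown: ω₄ = r₂ω₂ sin(θ₂−θ₃) / [r₄ sin(θ₄−θ₃)].
Numerator sine = -0.29904; denominator sine = -0.99211.
Result = 0.0293·4.503·(-0.29904) / (0.0966·(-0.99211)) = +0.41168 rad/s; magnitude 0.41168 rad/s.

0.412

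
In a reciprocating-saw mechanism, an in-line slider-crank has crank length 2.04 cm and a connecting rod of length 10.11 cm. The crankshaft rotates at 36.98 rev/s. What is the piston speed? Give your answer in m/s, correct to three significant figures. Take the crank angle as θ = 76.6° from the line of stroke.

4.83

ω = 2π·37 = 232.4 rad/s
For an in-line slider-crank, x = r cosθ + √(L² − r² sin²θ), so v = −rω sinθ·[1 + r cosθ/√(L² − r² sin²θ)].
With r = 0.0204 m, L = 0.1011 m, θ = 76.6°: √(L² − r² sin²θ) = 0.099133 m.
v = −0.0204·232.4·0.97278·[1 + 0.0204·0.23175/0.099133] = -4.8308 m/s.
|v| = 4.8308 m/s.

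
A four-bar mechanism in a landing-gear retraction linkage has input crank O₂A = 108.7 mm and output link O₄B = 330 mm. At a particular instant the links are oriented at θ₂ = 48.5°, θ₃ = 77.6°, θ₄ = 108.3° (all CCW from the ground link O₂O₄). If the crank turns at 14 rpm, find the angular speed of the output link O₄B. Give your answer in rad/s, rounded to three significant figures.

0.460

ω₂ = 1.466 rad/s (from 14 rpm).
Differentiating the loop-closure r₂e^{iθ₂}+r₃e^{iθ₃}=r₁+r₄e^{iθ₄} gives r₂ω₂e^{iθ₂}+r₃ω₃e^{iθ₃}=r₄ω₄e^{iθ₄}.
Eliminating the other unknown: ω₄ = r₂ω₂ sin(θ₂−θ₃) / [r₄ sin(θ₄−θ₃)].
Numerator sine = -0.48634; denominator sine = +0.51054.
Result = 0.1087·1.466·(-0.48634) / (0.33·(+0.51054)) = -0.46002 rad/s; magnitude 0.46002 rad/s.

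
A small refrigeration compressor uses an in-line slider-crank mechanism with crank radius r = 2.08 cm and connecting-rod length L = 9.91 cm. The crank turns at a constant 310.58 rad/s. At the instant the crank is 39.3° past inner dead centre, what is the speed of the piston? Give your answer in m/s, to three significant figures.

4.76

ω = 310.6 rad/s
For an in-line slider-crank, x = r cosθ + √(L² − r² sin²θ), so v = −rω sinθ·[1 + r cosθ/√(L² − r² sin²θ)].
With r = 0.0208 m, L = 0.0991 m, θ = 39.3°: √(L² − r² sin²θ) = 0.09822 m.
v = −0.0208·310.6·0.63338·[1 + 0.0208·0.77384/0.09822] = -4.7622 m/s.
|v| = 4.7622 m/s.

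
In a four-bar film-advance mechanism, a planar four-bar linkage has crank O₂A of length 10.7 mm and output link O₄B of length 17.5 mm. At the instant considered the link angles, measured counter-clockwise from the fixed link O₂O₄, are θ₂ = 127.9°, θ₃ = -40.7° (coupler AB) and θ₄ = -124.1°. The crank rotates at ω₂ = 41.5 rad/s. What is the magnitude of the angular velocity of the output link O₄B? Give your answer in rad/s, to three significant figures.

5.05

ω₂ = 41.5 rad/s
Differentiating the loop-closure r₂e^{iθ₂}+r₃e^{iθ₃}=r₁+r₄e^{iθ₄} gives r₂ω₂e^{iθ₂}+r₃ω₃e^{iθ₃}=r₄ω₄e^{iθ₄}.
Eliminating the other unknown: ω₄ = r₂ω₂ sin(θ₂−θ₃) / [r₄ sin(θ₄−θ₃)].
Numerator sine = +0.19766; denominator sine = -0.99337.
Result = 0.0107·41.5·(+0.19766) / (0.0175·(-0.99337)) = -5.0489 rad/s; magnitude 5.0489 rad/s.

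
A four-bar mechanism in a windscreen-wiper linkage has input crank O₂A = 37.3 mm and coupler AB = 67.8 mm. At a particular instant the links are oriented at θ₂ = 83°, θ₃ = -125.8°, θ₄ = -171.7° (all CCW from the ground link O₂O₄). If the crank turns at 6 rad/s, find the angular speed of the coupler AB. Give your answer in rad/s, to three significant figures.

4.43

ω₂ = 6 rad/s
Differentiating the loop-closure r₂e^{iθ₂}+r₃e^{iθ₃}=r₁+r₄e^{iθ₄} gives r₂ω₂e^{iθ₂}+r₃ω₃e^{iθ₃}=r₄ω₄e^{iθ₄}.
Eliminating the other unknown: ω₃ = r₂ω₂ sin(θ₄−θ₂) / [r₃ sin(θ₃−θ₄)].
Numerator sine = +0.96456; denominator sine = +0.71813.
Result = 0.0373·6·(+0.96456) / (0.0678·(+0.71813)) = +4.4336 rad/s; magnitude 4.4336 rad/s.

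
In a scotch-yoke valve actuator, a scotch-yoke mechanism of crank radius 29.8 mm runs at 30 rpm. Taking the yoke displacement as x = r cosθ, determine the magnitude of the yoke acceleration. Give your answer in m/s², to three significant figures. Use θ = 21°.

0.275

ω = 3.142 rad/s (from 30 rpm).
x = r cosθ ⇒ ẍ = −rω² cosθ (ω constant).
|a| = rω²|cosθ| = 0.0298·(3.142)²·|cos 21°| = 0.27458 m/s².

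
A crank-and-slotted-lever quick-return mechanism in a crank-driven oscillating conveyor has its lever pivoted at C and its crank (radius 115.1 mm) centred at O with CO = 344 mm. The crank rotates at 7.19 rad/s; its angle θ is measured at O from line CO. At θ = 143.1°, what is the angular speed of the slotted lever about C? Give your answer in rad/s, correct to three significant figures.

1.94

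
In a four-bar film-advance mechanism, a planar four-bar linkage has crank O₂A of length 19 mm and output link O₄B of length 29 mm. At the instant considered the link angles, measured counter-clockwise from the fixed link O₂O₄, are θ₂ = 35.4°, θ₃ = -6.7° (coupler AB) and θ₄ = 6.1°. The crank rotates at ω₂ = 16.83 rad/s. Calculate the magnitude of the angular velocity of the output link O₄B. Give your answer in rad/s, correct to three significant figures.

33.4

ω₂ = 16.83 rad/s
Differentiating the loop-closure r₂e^{iθ₂}+r₃e^{iθ₃}=r₁+r₄e^{iθ₄} gives r₂ω₂e^{iθ₂}+r₃ω₃e^{iθ₃}=r₄ω₄e^{iθ₄}.
Eliminating the other unknown: ω₄ = r₂ω₂ sin(θ₂−θ₃) / [r₄ sin(θ₄−θ₃)].
Numerator sine = +0.67043; denominator sine = +0.22155.
Result = 0.019·16.83·(+0.67043) / (0.029·(+0.22155)) = +33.367 rad/s; magnitude 33.367 rad/s.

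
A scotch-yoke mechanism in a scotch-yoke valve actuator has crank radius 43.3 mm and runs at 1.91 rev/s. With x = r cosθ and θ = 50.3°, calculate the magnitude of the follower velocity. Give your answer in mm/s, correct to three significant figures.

ω = 12 rad/s (from 1.91 rev/s).
x = r cosθ ⇒ ẋ = −rω sinθ.
|v| = rω|sinθ| = 0.0433·12·|sin 50.3°| = 0.39981 m/s = 399.81 mm/s.

400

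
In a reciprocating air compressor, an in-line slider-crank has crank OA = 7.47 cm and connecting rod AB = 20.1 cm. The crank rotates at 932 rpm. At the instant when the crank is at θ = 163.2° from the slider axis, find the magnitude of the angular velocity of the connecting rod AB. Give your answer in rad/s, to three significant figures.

34.9

ω = 97.6 rad/s (converted from 932 rpm).
The rod makes angle φ with the slider axis where L sinφ = r sinθ; differentiating, L cosφ·φ̇ = r ω cosθ.
L cosφ = √(L² − r² sin²θ) = 0.19984 m.
|ω_rod| = r ω |cosθ| / √(L² − r² sin²θ) = 0.0747·97.6·0.95732/0.19984 = 34.926 rad/s.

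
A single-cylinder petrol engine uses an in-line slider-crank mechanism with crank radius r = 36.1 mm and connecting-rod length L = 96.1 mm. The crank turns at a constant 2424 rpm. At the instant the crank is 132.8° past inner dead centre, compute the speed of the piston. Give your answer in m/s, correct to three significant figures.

4.94

ω = 2π·2424/60 = 253.8 rad/s
For an in-line slider-crank, x = r cosθ + √(L² − r² sin²θ), so v = −rω sinθ·[1 + r cosθ/√(L² − r² sin²θ)].
With r = 0.0361 m, L = 0.0961 m, θ = 132.8°: √(L² − r² sin²θ) = 0.092378 m.
v = −0.0361·253.8·0.73373·[1 + 0.0361·-0.67944/0.092378] = -4.9384 m/s.
|v| = 4.9384 m/s.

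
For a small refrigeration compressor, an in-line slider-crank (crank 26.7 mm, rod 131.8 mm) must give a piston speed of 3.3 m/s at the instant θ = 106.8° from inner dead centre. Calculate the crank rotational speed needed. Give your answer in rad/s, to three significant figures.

For an in-line slider-crank, |v_piston| = rω|sinθ|·[1 + r cosθ/√(L² − r² sin²θ)].
With r = 0.0267 m, L = 0.1318 m, θ = 106.8°: the bracketed kinematic factor |dx/dθ| = 0.024035 m.
ω = v/|dx/dθ| = 3.3/0.024035 = 137.3 rad/s.

137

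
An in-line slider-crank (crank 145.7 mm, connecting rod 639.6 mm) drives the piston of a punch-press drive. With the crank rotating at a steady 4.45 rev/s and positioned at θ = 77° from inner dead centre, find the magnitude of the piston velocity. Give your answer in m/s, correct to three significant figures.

ω = 2π·4.45 = 27.96 rad/s
For an in-line slider-crank, x = r cosθ + √(L² − r² sin²θ), so v = −rω sinθ·[1 + r cosθ/√(L² − r² sin²θ)].
With r = 0.1457 m, L = 0.6396 m, θ = 77°: √(L² − r² sin²θ) = 0.62365 m.
v = −0.1457·27.96·0.97437·[1 + 0.1457·0.22495/0.62365] = -4.178 m/s.
|v| = 4.178 m/s.

4.18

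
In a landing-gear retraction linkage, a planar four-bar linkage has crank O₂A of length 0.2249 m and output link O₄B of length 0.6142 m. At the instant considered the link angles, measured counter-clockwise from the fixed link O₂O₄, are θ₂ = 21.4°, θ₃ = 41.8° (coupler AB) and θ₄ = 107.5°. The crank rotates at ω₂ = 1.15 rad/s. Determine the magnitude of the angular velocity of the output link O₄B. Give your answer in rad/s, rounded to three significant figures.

ω₂ = 1.15 rad/s
Differentiating the loop-closure r₂e^{iθ₂}+r₃e^{iθ₃}=r₁+r₄e^{iθ₄} gives r₂ω₂e^{iθ₂}+r₃ω₃e^{iθ₃}=r₄ω₄e^{iθ₄}.
Eliminating the other unknown: ω₄ = r₂ω₂ sin(θ₂−θ₃) / [r₄ sin(θ₄−θ₃)].
Numerator sine = -0.34857; denominator sine = +0.91140.
Result = 0.2249·1.15·(-0.34857) / (0.6142·(+0.91140)) = -0.16105 rad/s; magnitude 0.16105 rad/s.

0.161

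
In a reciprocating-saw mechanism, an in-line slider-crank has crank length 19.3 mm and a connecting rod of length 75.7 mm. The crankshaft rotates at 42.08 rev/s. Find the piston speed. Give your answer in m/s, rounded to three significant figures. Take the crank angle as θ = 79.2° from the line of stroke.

5.26

ω = 2π·42.1 = 264.4 rad/s
For an in-line slider-crank, x = r cosθ + √(L² − r² sin²θ), so v = −rω sinθ·[1 + r cosθ/√(L² − r² sin²θ)].
With r = 0.0193 m, L = 0.0757 m, θ = 79.2°: √(L² − r² sin²θ) = 0.073288 m.
v = −0.0193·264.4·0.98229·[1 + 0.0193·0.18738/0.073288] = -5.2598 m/s.
|v| = 5.2598 m/s.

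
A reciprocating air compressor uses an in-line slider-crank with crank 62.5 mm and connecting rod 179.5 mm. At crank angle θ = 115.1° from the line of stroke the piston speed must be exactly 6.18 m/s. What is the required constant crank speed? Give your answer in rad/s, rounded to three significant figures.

For an in-line slider-crank, |v_piston| = rω|sinθ|·[1 + r cosθ/√(L² − r² sin²θ)].
With r = 0.0625 m, L = 0.1795 m, θ = 115.1°: the bracketed kinematic factor |dx/dθ| = 0.047789 m.
ω = v/|dx/dθ| = 6.18/0.047789 = 129.32 rad/s.

129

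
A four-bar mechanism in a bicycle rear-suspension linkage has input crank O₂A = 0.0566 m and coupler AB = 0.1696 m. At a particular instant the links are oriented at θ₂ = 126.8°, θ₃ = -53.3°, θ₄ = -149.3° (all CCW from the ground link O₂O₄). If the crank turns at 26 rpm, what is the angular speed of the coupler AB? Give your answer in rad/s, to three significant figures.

ω₂ = 2.723 rad/s (from 26 rpm).
Differentiating the loop-closure r₂e^{iθ₂}+r₃e^{iθ₃}=r₁+r₄e^{iθ₄} gives r₂ω₂e^{iθ₂}+r₃ω₃e^{iθ₃}=r₄ω₄e^{iθ₄}.
Eliminating the other unknown: ω₃ = r₂ω₂ sin(θ₄−θ₂) / [r₃ sin(θ₃−θ₄)].
Numerator sine = +0.99434; denominator sine = +0.99452.
Result = 0.0566·2.723·(+0.99434) / (0.1696·(+0.99452)) = +0.90847 rad/s; magnitude 0.90847 rad/s.

0.908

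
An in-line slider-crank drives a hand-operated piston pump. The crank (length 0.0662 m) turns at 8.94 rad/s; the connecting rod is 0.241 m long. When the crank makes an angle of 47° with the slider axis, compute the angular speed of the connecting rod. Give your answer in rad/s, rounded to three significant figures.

ω = 8.94 rad/s
The rod makes angle φ with the slider axis where L sinφ = r sinθ; differentiating, L cosφ·φ̇ = r ω cosθ.
L cosφ = √(L² − r² sin²θ) = 0.23609 m.
|ω_rod| = r ω |cosθ| / √(L² − r² sin²θ) = 0.0662·8.94·0.68200/0.23609 = 1.7097 rad/s.

1.71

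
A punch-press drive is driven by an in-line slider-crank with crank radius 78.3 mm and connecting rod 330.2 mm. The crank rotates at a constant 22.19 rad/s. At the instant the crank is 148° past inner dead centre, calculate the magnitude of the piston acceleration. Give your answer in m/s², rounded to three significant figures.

ω = 22.19 rad/s
x(θ) = r cosθ + √(L² − r² sin²θ); with ω constant, a = ω²·d²x/dθ².
d²x/dθ² = −r cosθ − r²(cos2θ)/√u − r⁴ sin²2θ/(4u^{3/2}),  u = L² − r² sin²θ = 0.10731 m².
Substituting r = 0.0783 m, L = 0.3302 m, θ = 148°: d²x/dθ² = +0.057982 m.
a = ω²·d²x/dθ² = (22.19)²·(+0.057982) = +28.55 m/s²;  |a| = 28.55 m/s².

28.6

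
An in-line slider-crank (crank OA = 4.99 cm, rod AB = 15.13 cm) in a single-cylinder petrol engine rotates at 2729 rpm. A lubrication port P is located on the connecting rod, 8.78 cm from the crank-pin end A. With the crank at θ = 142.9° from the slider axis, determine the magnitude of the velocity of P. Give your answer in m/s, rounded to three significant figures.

8.69

ω = 285.8 rad/s.  Crank-pin speed |V_A| = rω = 14.26 m/s, perpendicular to OA.
Rod angle: sinφ = −(r/L) sinθ ⇒ φ = -11.475°; ω_rod = −rω cosθ/√(L²−r²sin²θ) = +76.708 rad/s.
V_P = V_A + ω_rod × AP, with AP = 0.0878 m along the rod.
Components: V_Px = −rω sinθ − a·ω_rod·sinφ = -7.2621 m/s;  V_Py = rω cosθ + a·ω_rod·cosφ = -4.7736 m/s.
|V_P| = √(V_Px² + V_Py²) = 8.6906 m/s.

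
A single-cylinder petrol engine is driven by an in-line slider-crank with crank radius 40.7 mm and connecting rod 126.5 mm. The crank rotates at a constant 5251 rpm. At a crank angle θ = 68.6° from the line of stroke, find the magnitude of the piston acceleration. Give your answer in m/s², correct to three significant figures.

ω = 2π·5251/60 = 549.9 rad/s
x(θ) = r cosθ + √(L² − r² sin²θ); with ω constant, a = ω²·d²x/dθ².
d²x/dθ² = −r cosθ − r²(cos2θ)/√u − r⁴ sin²2θ/(4u^{3/2}),  u = L² − r² sin²θ = 0.0145663 m².
Substituting r = 0.0407 m, L = 0.1265 m, θ = 68.6°: d²x/dθ² = -0.0049601 m.
a = ω²·d²x/dθ² = (549.9)²·(-0.0049601) = -1499.8 m/s²;  |a| = 1499.8 m/s².

1500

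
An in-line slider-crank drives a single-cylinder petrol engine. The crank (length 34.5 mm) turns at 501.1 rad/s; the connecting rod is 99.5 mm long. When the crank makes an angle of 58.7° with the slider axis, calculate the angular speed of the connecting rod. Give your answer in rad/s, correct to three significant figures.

94.5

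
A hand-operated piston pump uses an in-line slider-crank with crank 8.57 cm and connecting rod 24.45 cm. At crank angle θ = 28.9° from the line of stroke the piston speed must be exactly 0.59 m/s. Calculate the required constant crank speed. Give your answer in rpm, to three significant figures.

For an in-line slider-crank, |v_piston| = rω|sinθ|·[1 + r cosθ/√(L² − r² sin²θ)].
With r = 0.0857 m, L = 0.2445 m, θ = 28.9°: the bracketed kinematic factor |dx/dθ| = 0.054313 m.
ω = v/|dx/dθ| = 0.59/0.054313 = 10.863 rad/s.
N = 60ω/(2π) = 103.73 rpm.

104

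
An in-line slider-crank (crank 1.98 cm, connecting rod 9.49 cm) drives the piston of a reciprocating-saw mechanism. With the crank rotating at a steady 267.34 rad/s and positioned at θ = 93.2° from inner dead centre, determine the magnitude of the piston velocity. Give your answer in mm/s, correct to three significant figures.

ω = 267.3 rad/s
For an in-line slider-crank, x = r cosθ + √(L² − r² sin²θ), so v = −rω sinθ·[1 + r cosθ/√(L² − r² sin²θ)].
With r = 0.0198 m, L = 0.0949 m, θ = 93.2°: √(L² − r² sin²θ) = 0.092818 m.
v = −0.0198·267.3·0.99844·[1 + 0.0198·-0.05582/0.092818] = -5.2221 m/s.
|v| = 5.2221 m/s = 5222.1 mm/s.

5220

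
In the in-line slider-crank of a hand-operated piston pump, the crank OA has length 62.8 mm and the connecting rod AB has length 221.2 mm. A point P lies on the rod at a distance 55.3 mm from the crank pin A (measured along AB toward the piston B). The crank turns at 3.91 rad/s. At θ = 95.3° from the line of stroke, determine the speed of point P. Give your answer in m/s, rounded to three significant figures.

ω = 3.91 rad/s.  Crank-pin speed |V_A| = rω = 0.24555 m/s, perpendicular to OA.
Rod angle: sinφ = −(r/L) sinθ ⇒ φ = -16.421°; ω_rod = −rω cosθ/√(L²−r²sin²θ) = +0.1069 rad/s.
V_P = V_A + ω_rod × AP, with AP = 0.0553 m along the rod.
Components: V_Px = −rω sinθ − a·ω_rod·sinφ = -0.24283 m/s;  V_Py = rω cosθ + a·ω_rod·cosφ = -0.017011 m/s.
|V_P| = √(V_Px² + V_Py²) = 0.24342 m/s.

0.243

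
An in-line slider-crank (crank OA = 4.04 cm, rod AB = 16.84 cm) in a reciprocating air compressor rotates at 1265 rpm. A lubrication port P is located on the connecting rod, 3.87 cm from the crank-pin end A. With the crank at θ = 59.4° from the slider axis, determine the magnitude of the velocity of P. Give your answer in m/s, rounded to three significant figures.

ω = 132.5 rad/s.  Crank-pin speed |V_A| = rω = 5.3518 m/s, perpendicular to OA.
Rod angle: sinφ = −(r/L) sinθ ⇒ φ = -11.917°; ω_rod = −rω cosθ/√(L²−r²sin²θ) = -16.534 rad/s.
V_P = V_A + ω_rod × AP, with AP = 0.0387 m along the rod.
Components: V_Px = −rω sinθ − a·ω_rod·sinφ = -4.7387 m/s;  V_Py = rω cosθ + a·ω_rod·cosφ = +2.0982 m/s.
|V_P| = √(V_Px² + V_Py²) = 5.1824 m/s.

5.18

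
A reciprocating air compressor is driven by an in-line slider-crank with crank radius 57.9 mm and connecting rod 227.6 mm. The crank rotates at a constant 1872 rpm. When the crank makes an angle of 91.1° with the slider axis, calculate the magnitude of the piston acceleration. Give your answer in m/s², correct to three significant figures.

628

ω = 2π·1872/60 = 196 rad/s
x(θ) = r cosθ + √(L² − r² sin²θ); with ω constant, a = ω²·d²x/dθ².
d²x/dθ² = −r cosθ − r²(cos2θ)/√u − r⁴ sin²2θ/(4u^{3/2}),  u = L² − r² sin²θ = 0.0484506 m².
Substituting r = 0.0579 m, L = 0.2276 m, θ = 91.1°: d²x/dθ² = +0.01633 m.
a = ω²·d²x/dθ² = (196)²·(+0.01633) = +627.57 m/s²;  |a| = 627.57 m/s².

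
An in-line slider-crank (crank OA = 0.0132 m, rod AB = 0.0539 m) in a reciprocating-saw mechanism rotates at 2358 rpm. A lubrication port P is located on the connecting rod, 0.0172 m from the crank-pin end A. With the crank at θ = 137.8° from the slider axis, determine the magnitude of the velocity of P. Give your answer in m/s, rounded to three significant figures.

ω = 246.9 rad/s.  Crank-pin speed |V_A| = rω = 3.2595 m/s, perpendicular to OA.
Rod angle: sinφ = −(r/L) sinθ ⇒ φ = -9.468°; ω_rod = −rω cosθ/√(L²−r²sin²θ) = +45.417 rad/s.
V_P = V_A + ω_rod × AP, with AP = 0.0172 m along the rod.
Components: V_Px = −rω sinθ − a·ω_rod·sinφ = -2.0609 m/s;  V_Py = rω cosθ + a·ω_rod·cosφ = -1.6441 m/s.
|V_P| = √(V_Px² + V_Py²) = 2.6364 m/s.

2.64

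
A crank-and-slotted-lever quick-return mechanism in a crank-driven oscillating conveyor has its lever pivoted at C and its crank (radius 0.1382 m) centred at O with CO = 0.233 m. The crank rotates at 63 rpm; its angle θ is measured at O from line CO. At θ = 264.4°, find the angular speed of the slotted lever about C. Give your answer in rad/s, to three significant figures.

1.57

ω = 6.597 rad/s (from 63 rpm).
Crank pin A relative to C: A = (d + r cosθ, r sinθ); lever angle φ = atan2(r sinθ, d + r cosθ).
Differentiating tanφ: φ̇ = rω(d cosθ + r)/(d² + r² + 2dr cosθ).
d² + r² + 2dr cosθ = |CA|² = 0.0671038 m²;  d cosθ + r = +0.11546 m.
|ω_lever| = |0.1382·6.597·+0.11546| / 0.0671038 = 1.5688 rad/s.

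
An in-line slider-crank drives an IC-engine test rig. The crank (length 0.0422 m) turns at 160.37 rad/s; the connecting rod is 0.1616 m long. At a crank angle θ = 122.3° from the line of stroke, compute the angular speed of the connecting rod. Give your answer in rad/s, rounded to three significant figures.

ω = 160.4 rad/s
The rod makes angle φ with the slider axis where L sinφ = r sinθ; differentiating, L cosφ·φ̇ = r ω cosθ.
L cosφ = √(L² − r² sin²θ) = 0.15761 m.
|ω_rod| = r ω |cosθ| / √(L² − r² sin²θ) = 0.0422·160.4·0.53435/0.15761 = 22.944 rad/s.

22.9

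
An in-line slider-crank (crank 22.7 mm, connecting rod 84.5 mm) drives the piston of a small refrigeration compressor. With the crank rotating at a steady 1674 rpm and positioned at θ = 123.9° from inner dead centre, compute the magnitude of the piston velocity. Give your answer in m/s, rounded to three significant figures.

2.80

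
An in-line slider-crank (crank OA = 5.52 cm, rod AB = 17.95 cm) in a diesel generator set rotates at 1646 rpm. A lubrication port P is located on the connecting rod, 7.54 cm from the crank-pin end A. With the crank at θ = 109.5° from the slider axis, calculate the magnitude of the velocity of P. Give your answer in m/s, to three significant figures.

8.76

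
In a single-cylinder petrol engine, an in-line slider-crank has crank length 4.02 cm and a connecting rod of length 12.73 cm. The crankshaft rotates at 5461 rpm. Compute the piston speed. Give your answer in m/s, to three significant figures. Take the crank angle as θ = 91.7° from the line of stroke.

22.8

ω = 2π·5461/60 = 571.9 rad/s
For an in-line slider-crank, x = r cosθ + √(L² − r² sin²θ), so v = −rω sinθ·[1 + r cosθ/√(L² − r² sin²θ)].
With r = 0.0402 m, L = 0.1273 m, θ = 91.7°: √(L² − r² sin²θ) = 0.12079 m.
v = −0.0402·571.9·0.99956·[1 + 0.0402·-0.02967/0.12079] = -22.752 m/s.
|v| = 22.752 m/s.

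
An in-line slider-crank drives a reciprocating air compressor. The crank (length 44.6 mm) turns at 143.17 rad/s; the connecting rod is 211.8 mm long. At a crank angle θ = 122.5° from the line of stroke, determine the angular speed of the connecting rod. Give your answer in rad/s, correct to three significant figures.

16.5

ω = 143.2 rad/s
The rod makes angle φ with the slider axis where L sinφ = r sinθ; differentiating, L cosφ·φ̇ = r ω cosθ.
L cosφ = √(L² − r² sin²θ) = 0.20843 m.
|ω_rod| = r ω |cosθ| / √(L² − r² sin²θ) = 0.0446·143.2·0.53730/0.20843 = 16.46 rad/s.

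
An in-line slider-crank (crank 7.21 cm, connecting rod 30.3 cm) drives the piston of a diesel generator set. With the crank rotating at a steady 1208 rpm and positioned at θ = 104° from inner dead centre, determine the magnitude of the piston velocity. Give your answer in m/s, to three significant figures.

ω = 2π·1208/60 = 126.5 rad/s
For an in-line slider-crank, x = r cosθ + √(L² − r² sin²θ), so v = −rω sinθ·[1 + r cosθ/√(L² − r² sin²θ)].
With r = 0.0721 m, L = 0.303 m, θ = 104°: √(L² − r² sin²θ) = 0.29481 m.
v = −0.0721·126.5·0.97030·[1 + 0.0721·-0.24192/0.29481] = -8.3262 m/s.
|v| = 8.3262 m/s.

8.33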